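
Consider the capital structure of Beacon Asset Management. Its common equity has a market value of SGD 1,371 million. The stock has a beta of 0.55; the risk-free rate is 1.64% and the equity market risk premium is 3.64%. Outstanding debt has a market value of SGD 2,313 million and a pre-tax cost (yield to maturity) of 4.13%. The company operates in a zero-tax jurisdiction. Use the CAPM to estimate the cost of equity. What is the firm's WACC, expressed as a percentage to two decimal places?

3.95%

Cost of equity via CAPM: Re = 1.64% + 0.55 × 3.64% = 3.6420%.
Total capital V = 1371 + 2313 = 3684.
Equity: weight = 1371/3684 = 0.3721; cost = 3.642%.
Debt: weight = 2313/3684 = 0.6279; after-tax cost = 4.13% × (1 − 0%) = 4.1300%.
WACC = 0.3721 × 3.6420% + 0.6279 × 4.1300% = 3.9484%.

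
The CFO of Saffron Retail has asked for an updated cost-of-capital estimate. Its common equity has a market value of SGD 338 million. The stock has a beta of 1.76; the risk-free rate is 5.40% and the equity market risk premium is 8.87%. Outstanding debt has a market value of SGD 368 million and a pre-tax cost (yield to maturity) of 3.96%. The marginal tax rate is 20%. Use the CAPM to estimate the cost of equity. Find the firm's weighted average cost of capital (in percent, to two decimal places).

Cost of equity via CAPM: Re = 5.4% + 1.76 × 8.87% = 21.0112%.
Total capital V = 338 + 368 = 706.
Equity: weight = 338/706 = 0.4788; cost = 21.0112%.
Debt: weight = 368/706 = 0.5212; after-tax cost = 3.96% × (1 − 20%) = 3.1680%.
WACC = 0.4788 × 21.0112% + 0.5212 × 3.1680% = 11.7105%.

11.71%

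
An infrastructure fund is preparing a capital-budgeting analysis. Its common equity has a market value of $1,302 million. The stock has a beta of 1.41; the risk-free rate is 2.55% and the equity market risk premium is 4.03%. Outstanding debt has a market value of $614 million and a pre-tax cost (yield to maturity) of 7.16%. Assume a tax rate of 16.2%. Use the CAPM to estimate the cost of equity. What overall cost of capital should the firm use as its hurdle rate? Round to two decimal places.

Cost of equity via CAPM: Re = 2.55% + 1.41 × 4.03% = 8.2323%.
Total capital V = 1302 + 614 = 1916.
Equity: weight = 1302/1916 = 0.6795; cost = 8.2323%.
Debt: weight = 614/1916 = 0.3205; after-tax cost = 7.16% × (1 − 16.2%) = 6.0001%.
WACC = 0.6795 × 8.2323% + 0.3205 × 6.0001% = 7.5170%.

7.52%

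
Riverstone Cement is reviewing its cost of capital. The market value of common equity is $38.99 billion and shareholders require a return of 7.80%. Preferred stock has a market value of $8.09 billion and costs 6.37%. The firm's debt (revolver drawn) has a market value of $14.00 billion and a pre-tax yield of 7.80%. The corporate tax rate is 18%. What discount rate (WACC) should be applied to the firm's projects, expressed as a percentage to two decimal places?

7.29%

Total capital V = 38.99 + 8.09 + 14 = 61.08.
Equity: weight = 38.99/61.08 = 0.6383; cost = 7.8%.
Preferred: weight = 8.09/61.08 = 0.1324; cost = 6.37%.
Revolver drawn: weight = 14/61.08 = 0.2292; after-tax cost = 7.8% × (1 − 18%) = 6.3960%.
WACC = 0.6383 × 7.8000% + 0.1324 × 6.3700% + 0.2292 × 6.3960% = 7.2888%.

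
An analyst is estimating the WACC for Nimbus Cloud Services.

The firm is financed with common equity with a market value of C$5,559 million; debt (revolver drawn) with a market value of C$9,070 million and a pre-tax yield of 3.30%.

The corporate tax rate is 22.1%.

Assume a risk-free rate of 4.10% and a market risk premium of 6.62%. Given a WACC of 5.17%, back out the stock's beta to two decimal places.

0.80

Total capital V = 5559 + 9070 = 14629.
Equity weight = 5559/14629 = 0.3800.
Revolver drawn weight = 9070/14629 = 0.6200.
Debt contribution = 0.6200 × 3.3% × (1 − 22.1%) = 1.5938%.
Required equity contribution = 5.17% − 1.5938% = 3.5762%  ⇒  Re = 9.4110%.
CAPM: 9.4110% = 4.1% + β × 6.62%  ⇒  β = 0.8023.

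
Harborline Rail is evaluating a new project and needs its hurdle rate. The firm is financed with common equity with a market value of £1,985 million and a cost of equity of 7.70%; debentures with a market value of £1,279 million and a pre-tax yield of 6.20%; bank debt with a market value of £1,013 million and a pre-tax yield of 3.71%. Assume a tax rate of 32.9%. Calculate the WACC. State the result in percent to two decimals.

5.41%

Total capital V = 1985 + 1279 + 1013 = 4277.
Equity: weight = 1985/4277 = 0.4641; cost = 7.7%.
Debentures: weight = 1279/4277 = 0.2990; after-tax cost = 6.2% × (1 − 32.9%) = 4.1602%.
Bank debt: weight = 1013/4277 = 0.2368; after-tax cost = 3.71% × (1 − 32.9%) = 2.4894%.
WACC = 0.4641 × 7.7000% + 0.2990 × 4.1602% + 0.2368 × 2.4894% = 5.4073%.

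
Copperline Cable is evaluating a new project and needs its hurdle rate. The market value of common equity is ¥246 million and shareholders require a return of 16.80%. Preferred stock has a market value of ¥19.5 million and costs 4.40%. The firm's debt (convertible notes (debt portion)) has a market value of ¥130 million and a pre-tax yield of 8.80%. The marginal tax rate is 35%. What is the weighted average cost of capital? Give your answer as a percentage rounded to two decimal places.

Total capital V = 246 + 19.5 + 130 = 395.5.
Equity: weight = 246/395.5 = 0.6220; cost = 16.8%.
Preferred: weight = 19.5/395.5 = 0.0493; cost = 4.4%.
Convertible notes (debt portion): weight = 130/395.5 = 0.3287; after-tax cost = 8.8% × (1 − 35%) = 5.7200%.
WACC = 0.6220 × 16.8000% + 0.0493 × 4.4000% + 0.3287 × 5.7200% = 12.5466%.

12.55%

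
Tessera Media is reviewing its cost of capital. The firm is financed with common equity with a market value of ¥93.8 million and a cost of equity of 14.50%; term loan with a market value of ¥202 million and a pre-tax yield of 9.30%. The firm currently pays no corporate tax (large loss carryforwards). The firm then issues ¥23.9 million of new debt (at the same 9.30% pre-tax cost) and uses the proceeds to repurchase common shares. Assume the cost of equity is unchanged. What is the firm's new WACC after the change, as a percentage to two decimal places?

10.53%

After the change:
Total capital V = 69.9 + 225.9 = 295.8.
Equity: weight = 69.9/295.8 = 0.2363; cost = 14.5%.
Term loan: weight = 225.9/295.8 = 0.7637; after-tax cost = 9.3% × (1 − 0%) = 9.3000%.
WACC = 0.2363 × 14.5000% + 0.7637 × 9.3000% = 10.5288%.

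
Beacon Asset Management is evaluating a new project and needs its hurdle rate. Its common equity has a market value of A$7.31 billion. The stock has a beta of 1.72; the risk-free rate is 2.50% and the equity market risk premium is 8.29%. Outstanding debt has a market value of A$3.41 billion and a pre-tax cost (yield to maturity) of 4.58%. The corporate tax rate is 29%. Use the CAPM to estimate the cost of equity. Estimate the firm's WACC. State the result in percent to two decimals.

12.46%

Cost of equity via CAPM: Re = 2.5% + 1.72 × 8.29% = 16.7588%.
Total capital V = 7.31 + 3.41 = 10.72.
Equity: weight = 7.31/10.72 = 0.6819; cost = 16.7588%.
Debt: weight = 3.41/10.72 = 0.3181; after-tax cost = 4.58% × (1 − 29%) = 3.2518%.
WACC = 0.6819 × 16.7588% + 0.3181 × 3.2518% = 12.4623%.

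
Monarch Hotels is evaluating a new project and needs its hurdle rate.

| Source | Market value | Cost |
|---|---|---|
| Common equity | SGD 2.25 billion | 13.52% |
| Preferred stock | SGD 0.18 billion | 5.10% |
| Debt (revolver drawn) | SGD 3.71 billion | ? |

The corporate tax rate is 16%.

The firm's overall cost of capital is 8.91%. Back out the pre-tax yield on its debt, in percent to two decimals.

7.50%

Total capital V = 2.25 + 0.18 + 3.71 = 6.14.
Equity weight = 2.25/6.14 = 0.3664.
Preferred weight = 0.18/6.14 = 0.0293.
Revolver drawn weight = 3.71/6.14 = 0.6042.
Equity contribution = 0.3664 × 13.52% = 4.9544%.
Preferred contribution = 0.0293 × 5.1% = 0.1495%.
Remaining for debt = 8.91% − 5.1039% = 3.8061%.
Rd × (1 − 16%) × 0.6042 = 3.8061%  ⇒  Rd = 7.4988%.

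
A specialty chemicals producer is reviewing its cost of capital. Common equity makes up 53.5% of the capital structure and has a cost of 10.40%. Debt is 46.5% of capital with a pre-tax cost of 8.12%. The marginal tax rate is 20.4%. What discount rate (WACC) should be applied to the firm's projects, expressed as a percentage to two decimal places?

After-tax cost of debt = 8.12% × (1 − 20.4%) = 6.4635%.
WACC = 0.535 × 10.4000% + 0.465 × 6.4635% = 8.5695%.

8.57%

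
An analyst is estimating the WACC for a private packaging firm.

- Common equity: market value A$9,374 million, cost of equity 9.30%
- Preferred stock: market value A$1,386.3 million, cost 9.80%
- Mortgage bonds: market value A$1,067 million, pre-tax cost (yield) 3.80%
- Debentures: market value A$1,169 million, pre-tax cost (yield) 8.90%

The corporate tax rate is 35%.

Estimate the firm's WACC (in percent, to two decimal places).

Total capital V = 9374 + 1386.3 + 1067 + 1169 = 12996.3.
Equity: weight = 9374/12996.3 = 0.7213; cost = 9.3%.
Preferred: weight = 1386.3/12996.3 = 0.1067; cost = 9.8%.
Mortgage bonds: weight = 1067/12996.3 = 0.0821; after-tax cost = 3.8% × (1 − 35%) = 2.4700%.
Debentures: weight = 1169/12996.3 = 0.0899; after-tax cost = 8.9% × (1 − 35%) = 5.7850%.
WACC = 0.7213 × 9.3000% + 0.1067 × 9.8000% + 0.0821 × 2.4700% + 0.0899 × 5.7850% = 8.4764%.

8.48%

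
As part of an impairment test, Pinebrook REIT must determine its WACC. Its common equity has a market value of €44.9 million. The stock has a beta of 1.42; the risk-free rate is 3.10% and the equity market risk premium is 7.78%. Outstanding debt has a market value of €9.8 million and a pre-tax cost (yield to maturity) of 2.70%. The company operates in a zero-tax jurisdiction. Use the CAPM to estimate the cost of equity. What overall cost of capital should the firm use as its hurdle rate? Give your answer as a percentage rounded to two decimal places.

12.10%

Cost of equity via CAPM: Re = 3.1% + 1.42 × 7.78% = 14.1476%.
Total capital V = 44.9 + 9.8 = 54.7.
Equity: weight = 44.9/54.7 = 0.8208; cost = 14.1476%.
Debt: weight = 9.8/54.7 = 0.1792; after-tax cost = 2.7% × (1 − 0%) = 2.7000%.
WACC = 0.8208 × 14.1476% + 0.1792 × 2.7000% = 12.0967%.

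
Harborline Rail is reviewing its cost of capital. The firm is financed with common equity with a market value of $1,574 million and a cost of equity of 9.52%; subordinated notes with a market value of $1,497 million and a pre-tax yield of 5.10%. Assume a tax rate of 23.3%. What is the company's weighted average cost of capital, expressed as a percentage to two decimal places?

Total capital V = 1574 + 1497 = 3071.
Equity: weight = 1574/3071 = 0.5125; cost = 9.52%.
Subordinated notes: weight = 1497/3071 = 0.4875; after-tax cost = 5.1% × (1 − 23.3%) = 3.9117%.
WACC = 0.5125 × 9.5200% + 0.4875 × 3.9117% = 6.7862%.

6.79%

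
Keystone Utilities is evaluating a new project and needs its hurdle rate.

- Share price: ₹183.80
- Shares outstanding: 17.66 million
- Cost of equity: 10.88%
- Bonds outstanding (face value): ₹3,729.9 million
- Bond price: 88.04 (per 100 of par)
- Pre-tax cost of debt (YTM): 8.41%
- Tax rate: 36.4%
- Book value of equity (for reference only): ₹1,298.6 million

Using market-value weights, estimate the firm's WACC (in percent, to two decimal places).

Market value of equity E = 183.8 × 17.66m = 3245.908m. Market value of debt D = 3729.9m × 88.04/100 = 3283.80396m.
Total capital V = 3245.908 + 3283.80396 = 6529.71196.
Equity: weight = 3245.908/6529.71196 = 0.4971; cost = 10.88%.
Bonds outstanding: weight = 3283.80396/6529.71196 = 0.5029; after-tax cost = 8.41% × (1 − 36.4%) = 5.3488%.
WACC = 0.4971 × 10.8800% + 0.5029 × 5.3488% = 8.0983%.

8.10%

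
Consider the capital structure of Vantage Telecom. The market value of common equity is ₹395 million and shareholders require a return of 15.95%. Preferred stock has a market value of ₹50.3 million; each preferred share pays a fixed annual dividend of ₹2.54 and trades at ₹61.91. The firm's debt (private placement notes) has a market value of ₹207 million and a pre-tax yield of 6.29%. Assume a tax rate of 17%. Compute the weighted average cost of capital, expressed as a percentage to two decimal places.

Cost of preferred: Rp = 2.54 / 61.91 = 4.1027%.
Total capital V = 395 + 50.3 + 207 = 652.3.
Equity: weight = 395/652.3 = 0.6055; cost = 15.95%.
Preferred: weight = 50.3/652.3 = 0.0771; cost = 4.1027%.
Private placement notes: weight = 207/652.3 = 0.3173; after-tax cost = 6.29% × (1 − 17%) = 5.2207%.
WACC = 0.6055 × 15.9500% + 0.0771 × 4.1027% + 0.3173 × 5.2207% = 11.6316%.

11.63%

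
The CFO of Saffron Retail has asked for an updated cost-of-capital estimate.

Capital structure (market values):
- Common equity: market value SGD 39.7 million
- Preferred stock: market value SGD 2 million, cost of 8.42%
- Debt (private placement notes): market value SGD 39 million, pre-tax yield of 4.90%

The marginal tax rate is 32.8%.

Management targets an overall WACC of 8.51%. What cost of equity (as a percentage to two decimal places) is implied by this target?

13.64%

Total capital V = 39.7 + 2 + 39 = 80.7.
Equity weight = 39.7/80.7 = 0.4919.
Preferred weight = 2/80.7 = 0.0248.
Private placement notes weight = 39/80.7 = 0.4833.
Debt contribution = 0.4833 × 4.9% × (1 − 32.8%) = 1.5913%.
Preferred contribution = 0.0248 × 8.42% = 0.2087%.
Required equity contribution = 8.51% − 1.8000% = 6.7100%.
Re = 6.7100% / 0.4919 = 13.6397%.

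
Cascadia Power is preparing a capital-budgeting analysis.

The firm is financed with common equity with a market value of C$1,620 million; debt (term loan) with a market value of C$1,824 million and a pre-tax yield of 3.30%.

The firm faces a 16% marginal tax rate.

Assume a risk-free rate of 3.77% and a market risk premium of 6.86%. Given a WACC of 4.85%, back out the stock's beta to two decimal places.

Total capital V = 1620 + 1824 = 3444.
Equity weight = 1620/3444 = 0.4704.
Term loan weight = 1824/3444 = 0.5296.
Debt contribution = 0.5296 × 3.3% × (1 − 16%) = 1.4681%.
Required equity contribution = 4.85% − 1.4681% = 3.3819%  ⇒  Re = 7.1897%.
CAPM: 7.1897% = 3.77% + β × 6.86%  ⇒  β = 0.4985.

0.50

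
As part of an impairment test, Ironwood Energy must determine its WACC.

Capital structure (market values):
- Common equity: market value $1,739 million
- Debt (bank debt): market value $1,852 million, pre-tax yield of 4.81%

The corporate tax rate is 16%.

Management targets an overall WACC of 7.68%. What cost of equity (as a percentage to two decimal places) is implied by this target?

Total capital V = 1739 + 1852 = 3591.
Equity weight = 1739/3591 = 0.4843.
Bank debt weight = 1852/3591 = 0.5157.
Debt contribution = 0.5157 × 4.81% × (1 − 16%) = 2.0838%.
Required equity contribution = 7.68% − 2.0838% = 5.5962%.
Re = 5.5962% / 0.4843 = 11.5561%.

11.56%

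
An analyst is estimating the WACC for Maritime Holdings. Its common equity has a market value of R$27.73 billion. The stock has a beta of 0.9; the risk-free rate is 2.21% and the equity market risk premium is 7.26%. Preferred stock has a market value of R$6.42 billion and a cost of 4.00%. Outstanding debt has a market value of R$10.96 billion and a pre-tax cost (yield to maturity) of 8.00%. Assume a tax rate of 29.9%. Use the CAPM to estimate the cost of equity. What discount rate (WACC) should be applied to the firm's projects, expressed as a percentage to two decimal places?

Cost of equity via CAPM: Re = 2.21% + 0.9 × 7.26% = 8.7440%.
Total capital V = 27.73 + 6.42 + 10.96 = 45.11.
Equity: weight = 27.73/45.11 = 0.6147; cost = 8.744%.
Preferred: weight = 6.42/45.11 = 0.1423; cost = 4%.
Debt: weight = 10.96/45.11 = 0.2430; after-tax cost = 8% × (1 − 29.9%) = 5.6080%.
WACC = 0.6147 × 8.7440% + 0.1423 × 4.0000% + 0.2430 × 5.6080% = 7.3069%.

7.31%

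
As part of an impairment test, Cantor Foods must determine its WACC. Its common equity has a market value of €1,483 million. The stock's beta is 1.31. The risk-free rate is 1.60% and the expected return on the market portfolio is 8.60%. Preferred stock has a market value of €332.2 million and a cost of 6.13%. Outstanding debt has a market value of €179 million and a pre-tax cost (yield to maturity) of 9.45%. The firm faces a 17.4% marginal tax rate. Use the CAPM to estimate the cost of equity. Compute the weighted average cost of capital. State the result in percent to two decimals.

9.73%

Market risk premium = 8.6% − 1.6% = 7.0%.
Cost of equity via CAPM: Re = 1.6% + 1.31 × 7.0% = 10.7700%.
Total capital V = 1483 + 332.2 + 179 = 1994.2.
Equity: weight = 1483/1994.2 = 0.7437; cost = 10.77%.
Preferred: weight = 332.2/1994.2 = 0.1666; cost = 6.13%.
Debt: weight = 179/1994.2 = 0.0898; after-tax cost = 9.45% × (1 − 17.4%) = 7.8057%.
WACC = 0.7437 × 10.7700% + 0.1666 × 6.1300% + 0.0898 × 7.8057% = 9.7310%.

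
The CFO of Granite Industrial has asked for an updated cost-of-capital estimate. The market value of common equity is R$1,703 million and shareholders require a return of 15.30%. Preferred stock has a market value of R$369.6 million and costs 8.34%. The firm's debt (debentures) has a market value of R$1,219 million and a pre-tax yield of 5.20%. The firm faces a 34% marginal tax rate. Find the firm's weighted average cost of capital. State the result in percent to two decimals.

10.12%

Total capital V = 1703 + 369.6 + 1219 = 3291.6.
Equity: weight = 1703/3291.6 = 0.5174; cost = 15.3%.
Preferred: weight = 369.6/3291.6 = 0.1123; cost = 8.34%.
Debentures: weight = 1219/3291.6 = 0.3703; after-tax cost = 5.2% × (1 − 34%) = 3.4320%.
WACC = 0.5174 × 15.3000% + 0.1123 × 8.3400% + 0.3703 × 3.4320% = 10.1233%.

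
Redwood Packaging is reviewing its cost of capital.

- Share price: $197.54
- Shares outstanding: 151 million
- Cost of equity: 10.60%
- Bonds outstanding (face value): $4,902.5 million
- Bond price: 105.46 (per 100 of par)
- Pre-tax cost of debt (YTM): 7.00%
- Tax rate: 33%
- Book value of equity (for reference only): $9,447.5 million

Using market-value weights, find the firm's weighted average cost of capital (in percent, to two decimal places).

9.73%

Market value of equity E = 197.54 × 151m = 29828.54m. Market value of debt D = 4902.5m × 105.46/100 = 5170.1765m.
Total capital V = 29828.54 + 5170.1765 = 34998.7165.
Equity: weight = 29828.54/34998.7165 = 0.8523; cost = 10.6%.
Bonds outstanding: weight = 5170.1765/34998.7165 = 0.1477; after-tax cost = 7% × (1 − 33%) = 4.6900%.
WACC = 0.8523 × 10.6000% + 0.1477 × 4.6900% = 9.7269%.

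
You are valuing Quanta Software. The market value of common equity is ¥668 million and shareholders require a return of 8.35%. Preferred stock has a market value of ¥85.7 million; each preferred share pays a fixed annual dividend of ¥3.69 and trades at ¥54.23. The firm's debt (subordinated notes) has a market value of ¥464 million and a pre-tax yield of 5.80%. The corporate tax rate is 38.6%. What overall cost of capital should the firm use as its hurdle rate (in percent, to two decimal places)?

Cost of preferred: Rp = 3.69 / 54.23 = 6.8044%.
Total capital V = 668 + 85.7 + 464 = 1217.7.
Equity: weight = 668/1217.7 = 0.5486; cost = 8.35%.
Preferred: weight = 85.7/1217.7 = 0.0704; cost = 6.8044%.
Subordinated notes: weight = 464/1217.7 = 0.3810; after-tax cost = 5.8% × (1 − 38.6%) = 3.5612%.
WACC = 0.5486 × 8.3500% + 0.0704 × 6.8044% + 0.3810 × 3.5612% = 6.4165%.

6.42%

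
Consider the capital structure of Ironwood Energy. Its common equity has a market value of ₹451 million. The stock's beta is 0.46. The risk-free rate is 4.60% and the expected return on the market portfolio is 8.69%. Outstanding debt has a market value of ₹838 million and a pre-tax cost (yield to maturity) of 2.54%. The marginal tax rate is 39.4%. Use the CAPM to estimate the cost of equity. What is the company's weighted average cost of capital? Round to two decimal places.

Market risk premium = 8.69% − 4.6% = 4.09%.
Cost of equity via CAPM: Re = 4.6% + 0.46 × 4.09% = 6.4814%.
Total capital V = 451 + 838 = 1289.
Equity: weight = 451/1289 = 0.3499; cost = 6.4814%.
Debt: weight = 838/1289 = 0.6501; after-tax cost = 2.54% × (1 − 39.4%) = 1.5392%.
WACC = 0.3499 × 6.4814% + 0.6501 × 1.5392% = 3.2684%.

3.27%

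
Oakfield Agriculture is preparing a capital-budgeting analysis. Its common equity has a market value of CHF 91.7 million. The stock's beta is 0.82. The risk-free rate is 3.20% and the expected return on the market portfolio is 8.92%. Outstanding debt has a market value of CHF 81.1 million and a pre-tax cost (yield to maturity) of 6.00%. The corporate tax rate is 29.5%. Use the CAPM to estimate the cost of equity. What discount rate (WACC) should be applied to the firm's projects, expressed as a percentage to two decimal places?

6.17%

Market risk premium = 8.92% − 3.2% = 5.72%.
Cost of equity via CAPM: Re = 3.2% + 0.82 × 5.72% = 7.8904%.
Total capital V = 91.7 + 81.1 = 172.8.
Equity: weight = 91.7/172.8 = 0.5307; cost = 7.8904%.
Debt: weight = 81.1/172.8 = 0.4693; after-tax cost = 6% × (1 − 29.5%) = 4.2300%.
WACC = 0.5307 × 7.8904% + 0.4693 × 4.2300% = 6.1725%.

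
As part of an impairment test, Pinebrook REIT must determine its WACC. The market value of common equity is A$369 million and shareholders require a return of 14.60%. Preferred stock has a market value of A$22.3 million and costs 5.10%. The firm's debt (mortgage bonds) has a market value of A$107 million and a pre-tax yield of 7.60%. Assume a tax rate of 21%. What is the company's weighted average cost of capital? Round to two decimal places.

Total capital V = 369 + 22.3 + 107 = 498.3.
Equity: weight = 369/498.3 = 0.7405; cost = 14.6%.
Preferred: weight = 22.3/498.3 = 0.0448; cost = 5.1%.
Mortgage bonds: weight = 107/498.3 = 0.2147; after-tax cost = 7.6% × (1 − 21%) = 6.0040%.
WACC = 0.7405 × 14.6000% + 0.0448 × 5.1000% + 0.2147 × 6.0040% = 12.3290%.

12.33%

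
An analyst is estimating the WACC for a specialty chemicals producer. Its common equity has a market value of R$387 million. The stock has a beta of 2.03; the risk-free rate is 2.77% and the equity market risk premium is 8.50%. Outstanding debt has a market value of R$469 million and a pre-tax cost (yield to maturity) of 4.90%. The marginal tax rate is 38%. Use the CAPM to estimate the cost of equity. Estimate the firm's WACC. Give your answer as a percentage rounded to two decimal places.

10.72%

Cost of equity via CAPM: Re = 2.77% + 2.03 × 8.5% = 20.0250%.
Total capital V = 387 + 469 = 856.
Equity: weight = 387/856 = 0.4521; cost = 20.025%.
Debt: weight = 469/856 = 0.5479; after-tax cost = 4.9% × (1 − 38%) = 3.0380%.
WACC = 0.4521 × 20.0250% + 0.5479 × 3.0380% = 10.7179%.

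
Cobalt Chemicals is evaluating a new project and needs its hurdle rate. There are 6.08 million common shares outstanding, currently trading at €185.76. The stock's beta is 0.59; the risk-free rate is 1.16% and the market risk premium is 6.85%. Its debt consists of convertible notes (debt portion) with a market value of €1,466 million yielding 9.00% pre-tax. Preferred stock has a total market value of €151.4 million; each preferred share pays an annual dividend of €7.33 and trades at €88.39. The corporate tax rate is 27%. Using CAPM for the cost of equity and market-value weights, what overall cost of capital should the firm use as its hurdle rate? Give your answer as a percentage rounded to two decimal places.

6.10%

Cost of equity via CAPM: Re = 1.16% + 0.59 × 6.85% = 5.2015%.
Cost of preferred: Rp = 7.33 / 88.39 = 8.2928%.
Market value of equity E = 185.76 × 6.08m = 1129.4208m.
Total capital V = 1129.4208 + 151.4 + 1466 = 2746.8208.
Equity: weight = 1129.4208/2746.8208 = 0.4112; cost = 5.2015%.
Preferred: weight = 151.4/2746.8208 = 0.0551; cost = 8.2928%.
Convertible notes (debt portion): weight = 1466/2746.8208 = 0.5337; after-tax cost = 9% × (1 − 27%) = 6.5700%.
WACC = 0.4112 × 5.2015% + 0.0551 × 8.2928% + 0.5337 × 6.5700% = 6.1023%.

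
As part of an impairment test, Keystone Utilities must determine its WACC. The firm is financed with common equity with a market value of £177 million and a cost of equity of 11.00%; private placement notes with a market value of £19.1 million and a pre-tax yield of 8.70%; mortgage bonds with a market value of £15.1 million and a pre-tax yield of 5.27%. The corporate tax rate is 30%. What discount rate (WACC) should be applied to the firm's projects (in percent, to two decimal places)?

Total capital V = 177 + 19.1 + 15.1 = 211.2.
Equity: weight = 177/211.2 = 0.8381; cost = 11%.
Private placement notes: weight = 19.1/211.2 = 0.0904; after-tax cost = 8.7% × (1 − 30%) = 6.0900%.
Mortgage bonds: weight = 15.1/211.2 = 0.0715; after-tax cost = 5.27% × (1 − 30%) = 3.6890%.
WACC = 0.8381 × 11.0000% + 0.0904 × 6.0900% + 0.0715 × 3.6890% = 10.0333%.

10.03%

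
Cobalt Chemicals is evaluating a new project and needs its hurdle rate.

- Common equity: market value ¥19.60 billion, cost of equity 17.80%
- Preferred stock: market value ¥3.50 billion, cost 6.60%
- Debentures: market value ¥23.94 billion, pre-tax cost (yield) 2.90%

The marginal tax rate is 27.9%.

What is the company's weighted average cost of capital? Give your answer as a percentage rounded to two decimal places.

8.97%

Total capital V = 19.6 + 3.5 + 23.94 = 47.04.
Equity: weight = 19.6/47.04 = 0.4167; cost = 17.8%.
Preferred: weight = 3.5/47.04 = 0.0744; cost = 6.6%.
Debentures: weight = 23.94/47.04 = 0.5089; after-tax cost = 2.9% × (1 − 27.9%) = 2.0909%.
WACC = 0.4167 × 17.8000% + 0.0744 × 6.6000% + 0.5089 × 2.0909% = 8.9719%.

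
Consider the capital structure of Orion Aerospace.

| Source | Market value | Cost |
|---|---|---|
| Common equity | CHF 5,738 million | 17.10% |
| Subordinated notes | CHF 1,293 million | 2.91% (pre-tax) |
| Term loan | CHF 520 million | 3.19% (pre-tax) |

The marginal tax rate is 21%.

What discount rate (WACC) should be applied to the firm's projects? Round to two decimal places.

Total capital V = 5738 + 1293 + 520 = 7551.
Equity: weight = 5738/7551 = 0.7599; cost = 17.1%.
Subordinated notes: weight = 1293/7551 = 0.1712; after-tax cost = 2.91% × (1 − 21%) = 2.2989%.
Term loan: weight = 520/7551 = 0.0689; after-tax cost = 3.19% × (1 − 21%) = 2.5201%.
WACC = 0.7599 × 17.1000% + 0.1712 × 2.2989% + 0.0689 × 2.5201% = 13.5615%.

13.56%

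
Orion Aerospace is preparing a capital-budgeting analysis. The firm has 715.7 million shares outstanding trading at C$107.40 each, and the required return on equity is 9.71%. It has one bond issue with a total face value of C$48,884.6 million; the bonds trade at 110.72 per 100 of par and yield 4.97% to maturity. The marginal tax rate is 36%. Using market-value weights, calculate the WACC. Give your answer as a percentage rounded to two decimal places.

7.01%

Market value of equity E = 107.4 × 715.7m = 76866.18m. Market value of debt D = 48884.6m × 110.72/100 = 54125.02912m.
Total capital V = 76866.18 + 54125.02912 = 130991.20912.
Equity: weight = 76866.18/130991.20912 = 0.5868; cost = 9.71%.
Bonds outstanding: weight = 54125.02912/130991.20912 = 0.4132; after-tax cost = 4.97% × (1 − 36%) = 3.1808%.
WACC = 0.5868 × 9.7100% + 0.4132 × 3.1808% = 7.0122%.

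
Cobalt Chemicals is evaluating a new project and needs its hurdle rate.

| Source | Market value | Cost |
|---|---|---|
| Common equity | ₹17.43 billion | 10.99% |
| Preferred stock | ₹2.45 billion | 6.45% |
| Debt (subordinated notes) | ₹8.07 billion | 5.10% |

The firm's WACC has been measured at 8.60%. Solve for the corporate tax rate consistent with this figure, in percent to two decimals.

Total capital V = 17.43 + 2.45 + 8.07 = 27.95.
Equity weight = 17.43/27.95 = 0.6236.
Preferred weight = 2.45/27.95 = 0.0877.
Subordinated notes weight = 8.07/27.95 = 0.2887.
Equity contribution = 0.6236 × 10.99% = 6.8535%.
Preferred contribution = 0.0877 × 6.45% = 0.5654%.
Debt contribution must be 8.6% − 7.4189% = 1.1811%.
0.2887 × 5.1% × (1 − T) = 1.1811%  ⇒  (1 − T) = 0.8021.
T = 19.7906%.

19.79%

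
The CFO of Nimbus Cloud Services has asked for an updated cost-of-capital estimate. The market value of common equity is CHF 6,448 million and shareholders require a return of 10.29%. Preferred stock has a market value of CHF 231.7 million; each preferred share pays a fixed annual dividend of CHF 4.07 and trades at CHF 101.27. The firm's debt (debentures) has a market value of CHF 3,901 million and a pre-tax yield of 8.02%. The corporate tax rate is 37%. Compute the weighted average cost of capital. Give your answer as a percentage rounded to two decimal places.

Cost of preferred: Rp = 4.07 / 101.27 = 4.0190%.
Total capital V = 6448 + 231.7 + 3901 = 10580.7.
Equity: weight = 6448/10580.7 = 0.6094; cost = 10.29%.
Preferred: weight = 231.7/10580.7 = 0.0219; cost = 4.019%.
Debentures: weight = 3901/10580.7 = 0.3687; after-tax cost = 8.02% × (1 − 37%) = 5.0526%.
WACC = 0.6094 × 10.2900% + 0.0219 × 4.0190% + 0.3687 × 5.0526% = 8.2217%.

8.22%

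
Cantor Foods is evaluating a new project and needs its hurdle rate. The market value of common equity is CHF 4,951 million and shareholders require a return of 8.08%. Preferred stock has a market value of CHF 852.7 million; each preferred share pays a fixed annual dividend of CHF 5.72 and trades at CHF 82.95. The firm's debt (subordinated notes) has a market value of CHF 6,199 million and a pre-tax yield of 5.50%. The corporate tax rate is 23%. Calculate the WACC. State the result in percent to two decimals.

Cost of preferred: Rp = 5.72 / 82.95 = 6.8957%.
Total capital V = 4951 + 852.7 + 6199 = 12002.7.
Equity: weight = 4951/12002.7 = 0.4125; cost = 8.08%.
Preferred: weight = 852.7/12002.7 = 0.0710; cost = 6.8957%.
Subordinated notes: weight = 6199/12002.7 = 0.5165; after-tax cost = 5.5% × (1 − 23%) = 4.2350%.
WACC = 0.4125 × 8.0800% + 0.0710 × 6.8957% + 0.5165 × 4.2350% = 6.0100%.

6.01%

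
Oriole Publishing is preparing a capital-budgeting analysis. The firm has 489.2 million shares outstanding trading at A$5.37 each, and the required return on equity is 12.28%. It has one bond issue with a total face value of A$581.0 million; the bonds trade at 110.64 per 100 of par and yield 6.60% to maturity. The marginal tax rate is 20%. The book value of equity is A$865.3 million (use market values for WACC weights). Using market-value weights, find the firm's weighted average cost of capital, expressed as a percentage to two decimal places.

10.90%

Market value of equity E = 5.37 × 489.2m = 2627.004m. Market value of debt D = 581m × 110.64/100 = 642.8184m.
Total capital V = 2627.004 + 642.8184 = 3269.8224.
Equity: weight = 2627.004/3269.8224 = 0.8034; cost = 12.28%.
Bonds outstanding: weight = 642.8184/3269.8224 = 0.1966; after-tax cost = 6.6% × (1 − 20%) = 5.2800%.
WACC = 0.8034 × 12.2800% + 0.1966 × 5.2800% = 10.9039%.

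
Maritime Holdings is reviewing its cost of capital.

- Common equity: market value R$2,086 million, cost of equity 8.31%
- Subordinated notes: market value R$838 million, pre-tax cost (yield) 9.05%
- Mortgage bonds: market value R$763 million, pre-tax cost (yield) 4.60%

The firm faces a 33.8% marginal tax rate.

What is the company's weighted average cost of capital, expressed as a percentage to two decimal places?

Total capital V = 2086 + 838 + 763 = 3687.
Equity: weight = 2086/3687 = 0.5658; cost = 8.31%.
Subordinated notes: weight = 838/3687 = 0.2273; after-tax cost = 9.05% × (1 − 33.8%) = 5.9911%.
Mortgage bonds: weight = 763/3687 = 0.2069; after-tax cost = 4.6% × (1 − 33.8%) = 3.0452%.
WACC = 0.5658 × 8.3100% + 0.2273 × 5.9911% + 0.2069 × 3.0452% = 6.6934%.

6.69%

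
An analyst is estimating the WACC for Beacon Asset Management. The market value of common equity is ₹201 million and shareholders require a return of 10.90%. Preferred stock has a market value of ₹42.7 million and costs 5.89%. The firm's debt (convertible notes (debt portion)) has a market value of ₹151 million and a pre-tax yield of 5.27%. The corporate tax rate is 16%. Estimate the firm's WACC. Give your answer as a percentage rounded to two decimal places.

Total capital V = 201 + 42.7 + 151 = 394.7.
Equity: weight = 201/394.7 = 0.5092; cost = 10.9%.
Preferred: weight = 42.7/394.7 = 0.1082; cost = 5.89%.
Convertible notes (debt portion): weight = 151/394.7 = 0.3826; after-tax cost = 5.27% × (1 − 16%) = 4.4268%.
WACC = 0.5092 × 10.9000% + 0.1082 × 5.8900% + 0.3826 × 4.4268% = 7.8816%.

7.88%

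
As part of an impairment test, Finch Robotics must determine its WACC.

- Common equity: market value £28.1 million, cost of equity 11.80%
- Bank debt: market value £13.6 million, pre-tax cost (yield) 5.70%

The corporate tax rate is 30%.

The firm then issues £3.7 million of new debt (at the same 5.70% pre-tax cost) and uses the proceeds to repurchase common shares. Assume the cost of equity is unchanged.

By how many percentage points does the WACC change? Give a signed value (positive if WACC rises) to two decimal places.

Current WACC:
Total capital V = 28.1 + 13.6 = 41.7.
Equity: weight = 28.1/41.7 = 0.6739; cost = 11.8%.
Bank debt: weight = 13.6/41.7 = 0.3261; after-tax cost = 5.7% × (1 − 30%) = 3.9900%.
WACC = 0.6739 × 11.8000% + 0.3261 × 3.9900% = 9.2529%.
After the change:
Total capital V = 24.4 + 17.3 = 41.7.
Equity: weight = 24.4/41.7 = 0.5851; cost = 11.8%.
Bank debt: weight = 17.3/41.7 = 0.4149; after-tax cost = 5.7% × (1 − 30%) = 3.9900%.
WACC = 0.5851 × 11.8000% + 0.4149 × 3.9900% = 8.5599%.
Change in WACC = 8.5599% − 9.2529% = -0.6930 pp.

-0.69 pp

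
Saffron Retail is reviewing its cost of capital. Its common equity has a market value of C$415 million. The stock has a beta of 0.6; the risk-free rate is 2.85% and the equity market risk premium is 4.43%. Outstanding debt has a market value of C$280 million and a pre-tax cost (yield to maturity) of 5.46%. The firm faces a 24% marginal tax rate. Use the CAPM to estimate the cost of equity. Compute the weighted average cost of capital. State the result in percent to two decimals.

Cost of equity via CAPM: Re = 2.85% + 0.6 × 4.43% = 5.5080%.
Total capital V = 415 + 280 = 695.
Equity: weight = 415/695 = 0.5971; cost = 5.508%.
Debt: weight = 280/695 = 0.4029; after-tax cost = 5.46% × (1 − 24%) = 4.1496%.
WACC = 0.5971 × 5.5080% + 0.4029 × 4.1496% = 4.9607%.

4.96%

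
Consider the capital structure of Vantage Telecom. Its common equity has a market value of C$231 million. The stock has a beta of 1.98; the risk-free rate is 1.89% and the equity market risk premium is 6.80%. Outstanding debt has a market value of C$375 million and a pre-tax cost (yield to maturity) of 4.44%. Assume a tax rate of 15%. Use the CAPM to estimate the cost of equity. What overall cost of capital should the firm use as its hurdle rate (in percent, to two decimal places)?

8.19%

Cost of equity via CAPM: Re = 1.89% + 1.98 × 6.8% = 15.3540%.
Total capital V = 231 + 375 = 606.
Equity: weight = 231/606 = 0.3812; cost = 15.354%.
Debt: weight = 375/606 = 0.6188; after-tax cost = 4.44% × (1 − 15%) = 3.7740%.
WACC = 0.3812 × 15.3540% + 0.6188 × 3.7740% = 8.1882%.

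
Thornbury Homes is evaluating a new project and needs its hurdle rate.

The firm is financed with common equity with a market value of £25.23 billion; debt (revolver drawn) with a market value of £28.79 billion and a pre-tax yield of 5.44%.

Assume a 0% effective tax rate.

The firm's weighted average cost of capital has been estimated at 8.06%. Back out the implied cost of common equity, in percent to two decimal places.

Total capital V = 25.23 + 28.79 = 54.02.
Equity weight = 25.23/54.02 = 0.4670.
Revolver drawn weight = 28.79/54.02 = 0.5330.
Debt contribution = 0.5330 × 5.44% × (1 − 0%) = 2.8993%.
Required equity contribution = 8.06% − 2.8993% = 5.1607%.
Re = 5.1607% / 0.4670 = 11.0497%.

11.05%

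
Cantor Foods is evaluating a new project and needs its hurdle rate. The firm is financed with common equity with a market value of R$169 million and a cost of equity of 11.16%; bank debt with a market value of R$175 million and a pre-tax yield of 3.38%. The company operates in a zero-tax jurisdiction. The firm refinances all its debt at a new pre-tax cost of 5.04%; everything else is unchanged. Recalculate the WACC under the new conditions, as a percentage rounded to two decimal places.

After the change:
Total capital V = 169 + 175 = 344.
Equity: weight = 169/344 = 0.4913; cost = 11.16%.
Bank debt: weight = 175/344 = 0.5087; after-tax cost = 5.04% × (1 − 0%) = 5.0400%.
WACC = 0.4913 × 11.1600% + 0.5087 × 5.0400% = 8.0466%.

8.05%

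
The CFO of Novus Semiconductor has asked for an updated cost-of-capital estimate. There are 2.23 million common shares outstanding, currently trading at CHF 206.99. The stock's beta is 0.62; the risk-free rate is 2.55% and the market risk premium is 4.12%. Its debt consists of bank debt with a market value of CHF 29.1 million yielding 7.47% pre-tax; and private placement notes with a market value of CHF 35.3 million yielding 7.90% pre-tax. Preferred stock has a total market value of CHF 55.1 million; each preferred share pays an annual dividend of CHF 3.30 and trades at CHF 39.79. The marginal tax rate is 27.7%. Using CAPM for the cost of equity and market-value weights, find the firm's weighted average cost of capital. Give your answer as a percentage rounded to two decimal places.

Cost of equity via CAPM: Re = 2.55% + 0.62 × 4.12% = 5.1044%.
Cost of preferred: Rp = 3.3 / 39.79 = 8.2935%.
Market value of equity E = 206.99 × 2.23m = 461.5877m.
Total capital V = 461.5877 + 55.1 + 29.1 + 35.3 = 581.0877.
Equity: weight = 461.5877/581.0877 = 0.7944; cost = 5.1044%.
Preferred: weight = 55.1/581.0877 = 0.0948; cost = 8.2935%.
Bank debt: weight = 29.1/581.0877 = 0.0501; after-tax cost = 7.47% × (1 − 27.7%) = 5.4008%.
Private placement notes: weight = 35.3/581.0877 = 0.0607; after-tax cost = 7.9% × (1 − 27.7%) = 5.7117%.
WACC = 0.7944 × 5.1044% + 0.0948 × 8.2935% + 0.0501 × 5.4008% + 0.0607 × 5.7117% = 5.4585%.

5.46%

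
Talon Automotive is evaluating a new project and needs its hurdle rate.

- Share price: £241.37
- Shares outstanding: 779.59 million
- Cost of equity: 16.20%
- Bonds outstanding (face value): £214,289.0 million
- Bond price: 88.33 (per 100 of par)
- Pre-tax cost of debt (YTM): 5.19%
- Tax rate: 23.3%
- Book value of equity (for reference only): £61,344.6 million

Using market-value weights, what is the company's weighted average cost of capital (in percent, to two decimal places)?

10.07%

Market value of equity E = 241.37 × 779.59m = 188169.6383m. Market value of debt D = 214289m × 88.33/100 = 189281.4737m.
Total capital V = 188169.6383 + 189281.4737 = 377451.112.
Equity: weight = 188169.6383/377451.112 = 0.4985; cost = 16.2%.
Bonds outstanding: weight = 189281.4737/377451.112 = 0.5015; after-tax cost = 5.19% × (1 − 23.3%) = 3.9807%.
WACC = 0.4985 × 16.2000% + 0.5015 × 3.9807% = 10.0724%.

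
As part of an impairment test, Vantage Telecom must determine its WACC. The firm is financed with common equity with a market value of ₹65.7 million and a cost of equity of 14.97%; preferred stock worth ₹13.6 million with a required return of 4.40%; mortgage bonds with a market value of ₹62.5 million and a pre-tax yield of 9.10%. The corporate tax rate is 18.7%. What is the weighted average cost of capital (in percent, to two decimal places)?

10.62%

Total capital V = 65.7 + 13.6 + 62.5 = 141.8.
Equity: weight = 65.7/141.8 = 0.4633; cost = 14.97%.
Preferred: weight = 13.6/141.8 = 0.0959; cost = 4.4%.
Mortgage bonds: weight = 62.5/141.8 = 0.4408; after-tax cost = 9.1% × (1 − 18.7%) = 7.3983%.
WACC = 0.4633 × 14.9700% + 0.0959 × 4.4000% + 0.4408 × 7.3983% = 10.6189%.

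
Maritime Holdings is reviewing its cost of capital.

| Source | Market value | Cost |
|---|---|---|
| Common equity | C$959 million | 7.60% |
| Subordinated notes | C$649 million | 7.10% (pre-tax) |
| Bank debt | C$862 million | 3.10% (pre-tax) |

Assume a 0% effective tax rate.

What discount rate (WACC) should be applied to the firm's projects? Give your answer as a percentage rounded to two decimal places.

Total capital V = 959 + 649 + 862 = 2470.
Equity: weight = 959/2470 = 0.3883; cost = 7.6%.
Subordinated notes: weight = 649/2470 = 0.2628; after-tax cost = 7.1% × (1 − 0%) = 7.1000%.
Bank debt: weight = 862/2470 = 0.3490; after-tax cost = 3.1% × (1 − 0%) = 3.1000%.
WACC = 0.3883 × 7.6000% + 0.2628 × 7.1000% + 0.3490 × 3.1000% = 5.8982%.

5.90%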